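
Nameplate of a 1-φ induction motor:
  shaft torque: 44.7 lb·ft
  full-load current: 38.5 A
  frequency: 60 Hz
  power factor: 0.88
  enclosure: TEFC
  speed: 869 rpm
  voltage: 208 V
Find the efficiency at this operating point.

τ = 44.7 lb·ft × 1.356 = 60.61 N·m
ω = 2π × 869/60 = 91 rad/s; P_out = τω = 60.61 × 91 = 5516 W
P_in = V·I·cosφ = 208 × 38.5 × 0.88 = 7047 W
η = P_out / P_in = 5516 / 7047 = 0.783 = 78.3%

78.3 %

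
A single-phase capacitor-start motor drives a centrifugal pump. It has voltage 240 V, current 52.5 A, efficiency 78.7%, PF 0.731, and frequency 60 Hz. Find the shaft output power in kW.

P_in = V·I·cosφ = 240 × 52.5 × 0.731 = 9211 W
P_out = η·P_in = 0.787 × 9211 = 7249 W

7.25 kW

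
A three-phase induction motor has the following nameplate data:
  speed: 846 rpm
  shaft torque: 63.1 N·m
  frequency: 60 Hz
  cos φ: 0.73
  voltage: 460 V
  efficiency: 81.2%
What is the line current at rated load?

11.8 A

ω = 2π×846/60 = 88.59 rad/s; P_out = τω = 63.1 × 88.59 = 5590 W
P_in = P_out / η = 5590 / 0.812 = 6884 W
I_L = P_in / (√3·V_L·cosφ) = 6884 / (1.732 × 460 × 0.73) = 11.8 A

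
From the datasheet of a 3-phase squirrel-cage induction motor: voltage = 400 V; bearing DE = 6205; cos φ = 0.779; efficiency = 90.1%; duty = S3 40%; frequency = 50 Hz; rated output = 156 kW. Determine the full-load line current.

321 A

P_out = 156 kW = 156000 W
P_in = P_out / η = 156000 / 0.901 = 173141 W
I_L = P_in / (√3·V_L·cosφ) = 173141 / (1.732 × 400 × 0.779) = 321 A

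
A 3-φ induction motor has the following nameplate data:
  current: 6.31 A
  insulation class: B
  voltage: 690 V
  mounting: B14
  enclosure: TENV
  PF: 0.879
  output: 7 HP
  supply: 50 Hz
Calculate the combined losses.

P_in = √3·V·I·cosφ = 1.732×690×6.31×0.879 = 6628 W
P_out = 7×746 = 5222 W
Losses = P_in − P_out = 6628 − 5222 = 1406 W

1410 W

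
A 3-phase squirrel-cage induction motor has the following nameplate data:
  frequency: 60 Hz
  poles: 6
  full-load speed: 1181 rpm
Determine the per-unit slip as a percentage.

n_s = 120f/p = 120×60/6 = 1200 rpm
s = (n_s − n)/n_s = (1200 − 1181)/1200 = 0.0158

1.6 %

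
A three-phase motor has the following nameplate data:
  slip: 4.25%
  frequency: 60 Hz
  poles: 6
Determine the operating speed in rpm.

n_s = 120f/p = 120×60/6 = 1200 rpm
n = n_s(1 − s) = 1200 × (1 − 0.0425) = 1149 rpm

1149 rpm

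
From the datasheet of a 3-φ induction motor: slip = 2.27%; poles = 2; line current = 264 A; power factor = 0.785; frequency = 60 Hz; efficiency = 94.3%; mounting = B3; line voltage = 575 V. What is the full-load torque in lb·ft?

P_in = √3·V·I·cosφ = 1.732 × 575 × 264 × 0.785 = 206390 W
P_out = η·P_in = 0.943 × 206390 = 194626 W
n_s = 120×60/2 = 3600 rpm; n = 3600×(1−0.0227) = 3518 rpm
ω = 2π×3518/60 = 368.4 rad/s
τ = P_out/ω = 194626/368.4 = 528.3 N·m
In lb·ft: 528.3/1.356 = 390 lb·ft

390 lb·ft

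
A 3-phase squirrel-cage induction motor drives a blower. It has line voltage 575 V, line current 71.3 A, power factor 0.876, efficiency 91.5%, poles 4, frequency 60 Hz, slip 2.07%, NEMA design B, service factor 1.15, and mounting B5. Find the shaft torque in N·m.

308 N·m

P_in = √3·V·I·cosφ = 1.732 × 575 × 71.3 × 0.876 = 62203 W
P_out = η·P_in = 0.915 × 62203 = 56916 W
n_s = 120×60/4 = 1800 rpm; n = 1800×(1−0.0207) = 1763 rpm
ω = 2π×1763/60 = 184.6 rad/s
τ = P_out/ω = 56916/184.6 = 308 N·m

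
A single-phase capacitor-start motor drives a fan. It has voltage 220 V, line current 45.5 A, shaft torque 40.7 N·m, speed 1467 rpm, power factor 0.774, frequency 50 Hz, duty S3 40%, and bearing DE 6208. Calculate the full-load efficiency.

ω = 2π × 1467/60 = 153.6 rad/s; P_out = τω = 40.7 × 153.6 = 6252 W
P_in = V·I·cosφ = 220 × 45.5 × 0.774 = 7748 W
η = P_out / P_in = 6252 / 7748 = 0.807 = 80.7%

80.7 %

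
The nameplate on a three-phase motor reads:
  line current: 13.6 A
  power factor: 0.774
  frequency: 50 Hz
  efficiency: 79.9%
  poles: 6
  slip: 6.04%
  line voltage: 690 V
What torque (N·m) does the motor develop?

102 N·m

P_in = √3·V·I·cosφ = 1.732 × 690 × 13.6 × 0.774 = 12580 W
P_out = η·P_in = 0.799 × 12580 = 10051 W
n_s = 120×50/6 = 1000 rpm; n = 1000×(1−0.0604) = 940 rpm
ω = 2π×940/60 = 98.44 rad/s
τ = P_out/ω = 10051/98.44 = 102 N·m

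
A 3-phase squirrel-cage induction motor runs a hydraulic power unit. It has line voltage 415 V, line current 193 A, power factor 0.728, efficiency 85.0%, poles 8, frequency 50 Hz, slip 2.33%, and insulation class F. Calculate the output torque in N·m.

1120 N·m

P_in = √3·V·I·cosφ = 1.732 × 415 × 193 × 0.728 = 100991 W
P_out = η·P_in = 0.85 × 100991 = 85842 W
n_s = 120×50/8 = 750 rpm; n = 750×(1−0.0233) = 733 rpm
ω = 2π×733/60 = 76.76 rad/s
τ = P_out/ω = 85842/76.76 = 1120 N·m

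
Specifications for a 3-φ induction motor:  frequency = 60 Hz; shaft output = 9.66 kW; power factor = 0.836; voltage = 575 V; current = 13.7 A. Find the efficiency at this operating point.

P_out = 9.66 kW = 9660 W
P_in = √3·V_L·I_L·cosφ = 1.732 × 575 × 13.7 × 0.836 = 11406 W
η = P_out / P_in = 9660 / 11406 = 0.847 = 84.7%

84.7 %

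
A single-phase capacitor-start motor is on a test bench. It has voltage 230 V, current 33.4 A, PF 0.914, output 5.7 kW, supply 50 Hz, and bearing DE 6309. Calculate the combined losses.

P_in = V·I·cosφ = 230×33.4×0.914 = 7021 W
P_out = 5700 W
Losses = P_in − P_out = 7021 − 5700 = 1321 W

1.32 kW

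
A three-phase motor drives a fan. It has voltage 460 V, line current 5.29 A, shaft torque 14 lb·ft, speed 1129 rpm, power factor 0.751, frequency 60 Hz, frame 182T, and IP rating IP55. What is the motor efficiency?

τ = 14 lb·ft × 1.356 = 18.98 N·m
ω = 2π × 1129/60 = 118.2 rad/s; P_out = τω = 18.98 × 118.2 = 2243 W
P_in = √3·V_L·I_L·cosφ = 1.732 × 460 × 5.29 × 0.751 = 3165 W
η = P_out / P_in = 2243 / 3165 = 0.709 = 70.9%

70.9 %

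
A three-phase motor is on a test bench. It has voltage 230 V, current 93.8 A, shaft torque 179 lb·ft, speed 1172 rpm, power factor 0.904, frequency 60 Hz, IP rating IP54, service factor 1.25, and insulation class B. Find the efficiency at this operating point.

88.2 %

τ = 179 lb·ft × 1.356 = 242.7 N·m
ω = 2π × 1172/60 = 122.7 rad/s; P_out = τω = 242.7 × 122.7 = 29779 W
P_in = √3·V_L·I_L·cosφ = 1.732 × 230 × 93.8 × 0.904 = 33779 W
η = P_out / P_in = 29779 / 33779 = 0.882 = 88.2%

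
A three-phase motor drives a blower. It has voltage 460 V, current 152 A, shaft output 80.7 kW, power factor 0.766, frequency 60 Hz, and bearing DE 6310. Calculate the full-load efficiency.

P_out = 80.7 kW = 80700 W
P_in = √3·V_L·I_L·cosφ = 1.732 × 460 × 152 × 0.766 = 92764 W
η = P_out / P_in = 80700 / 92764 = 0.870 = 87.0%

87.0 %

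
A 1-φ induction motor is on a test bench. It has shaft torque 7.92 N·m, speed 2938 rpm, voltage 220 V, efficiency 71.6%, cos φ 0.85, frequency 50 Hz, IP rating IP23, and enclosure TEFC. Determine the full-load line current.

ω = 2π×2938/60 = 307.7 rad/s; P_out = τω = 7.92 × 307.7 = 2437 W
P_in = P_out / η = 2437 / 0.716 = 3404 W
I = P_in / (V·cosφ) = 3404 / (220 × 0.85) = 18.2 A

18.2 A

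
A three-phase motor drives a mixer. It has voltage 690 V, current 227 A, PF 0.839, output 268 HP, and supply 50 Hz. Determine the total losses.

P_in = √3·V·I·cosφ = 1.732×690×227×0.839 = 227607 W
P_out = 268×746 = 199928 W
Losses = P_in − P_out = 227607 − 199928 = 27679 W

27.7 kW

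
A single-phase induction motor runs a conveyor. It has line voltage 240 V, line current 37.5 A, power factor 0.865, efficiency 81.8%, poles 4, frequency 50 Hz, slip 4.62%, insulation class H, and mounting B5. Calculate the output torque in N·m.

P_in = V·I·cosφ = 240 × 37.5 × 0.865 = 7785 W
P_out = η·P_in = 0.818 × 7785 = 6368 W
n_s = 120×50/4 = 1500 rpm; n = 1500×(1−0.0462) = 1431 rpm
ω = 2π×1431/60 = 149.9 rad/s
τ = P_out/ω = 6368/149.9 = 42.5 N·m

42.5 N·m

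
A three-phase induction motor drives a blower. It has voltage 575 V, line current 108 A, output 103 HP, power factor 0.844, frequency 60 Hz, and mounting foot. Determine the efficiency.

P_out = 103 × 746 = 76838 W
P_in = √3·V_L·I_L·cosφ = 1.732 × 575 × 108 × 0.844 = 90778 W
η = P_out / P_in = 76838 / 90778 = 0.846 = 84.6%

84.6 %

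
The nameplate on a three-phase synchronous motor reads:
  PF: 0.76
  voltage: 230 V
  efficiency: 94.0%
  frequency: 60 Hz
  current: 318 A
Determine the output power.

P_in = √3·V·I·cosφ = 1.732 × 230 × 318 × 0.76 = 96276 W
P_out = η·P_in = 0.94 × 96276 = 90499 W

90.5 kW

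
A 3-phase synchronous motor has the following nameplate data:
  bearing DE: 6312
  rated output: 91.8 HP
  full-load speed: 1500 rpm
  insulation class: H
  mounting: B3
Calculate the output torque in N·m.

P_out = 91.8 × 746 = 68483 W
ω = 2π × 1500/60 = 157.1 rad/s
τ = P_out/ω = 68483/157.1 = 436 N·m

436 N·m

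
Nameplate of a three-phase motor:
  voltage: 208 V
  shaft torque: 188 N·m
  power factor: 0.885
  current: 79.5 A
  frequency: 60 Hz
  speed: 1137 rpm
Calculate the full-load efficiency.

88.3 %

ω = 2π × 1137/60 = 119.1 rad/s; P_out = τω = 188 × 119.1 = 22391 W
P_in = √3·V_L·I_L·cosφ = 1.732 × 208 × 79.5 × 0.885 = 25347 W
η = P_out / P_in = 22391 / 25347 = 0.883 = 88.3%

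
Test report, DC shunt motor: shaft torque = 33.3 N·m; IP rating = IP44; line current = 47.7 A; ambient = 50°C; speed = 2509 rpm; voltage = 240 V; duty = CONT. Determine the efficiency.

76.4 %

ω = 2π × 2509/60 = 262.7 rad/s; P_out = τω = 33.3 × 262.7 = 8748 W
P_in = V·I = 240 × 47.7 = 11448 W
η = P_out / P_in = 8748 / 11448 = 0.764 = 76.4%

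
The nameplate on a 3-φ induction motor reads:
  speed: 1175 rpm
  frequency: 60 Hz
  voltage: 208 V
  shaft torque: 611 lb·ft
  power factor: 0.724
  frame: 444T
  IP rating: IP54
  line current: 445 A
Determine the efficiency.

87.8 %

τ = 611 lb·ft × 1.356 = 828.5 N·m
ω = 2π × 1175/60 = 123 rad/s; P_out = τω = 828.5 × 123 = 101906 W
P_in = √3·V_L·I_L·cosφ = 1.732 × 208 × 445 × 0.724 = 116067 W
η = P_out / P_in = 101906 / 116067 = 0.878 = 87.8%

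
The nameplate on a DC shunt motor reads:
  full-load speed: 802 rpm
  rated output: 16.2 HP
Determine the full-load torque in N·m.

P_out = 16.2 × 746 = 12085 W
ω = 2π × 802/60 = 83.99 rad/s
τ = P_out/ω = 12085/83.99 = 144 N·m

144 N·m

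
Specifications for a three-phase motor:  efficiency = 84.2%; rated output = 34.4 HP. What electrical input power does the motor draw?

P_out = 34.4 × 746 = 25662 W
P_in = P_out/η = 25662/0.842 = 30477 W = 30.5 kW

30.5 kW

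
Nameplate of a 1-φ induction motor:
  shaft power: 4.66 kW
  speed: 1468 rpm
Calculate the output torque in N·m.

30.3 N·m

ω = 2π × 1468/60 = 153.7 rad/s
τ = P/ω = 4660/153.7 = 30.3 N·m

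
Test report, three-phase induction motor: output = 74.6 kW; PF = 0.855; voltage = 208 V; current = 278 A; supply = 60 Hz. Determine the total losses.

P_in = √3·V·I·cosφ = 1.732×208×278×0.855 = 85629 W
P_out = 74600 W
Losses = P_in − P_out = 85629 − 74600 = 11029 W

11 kW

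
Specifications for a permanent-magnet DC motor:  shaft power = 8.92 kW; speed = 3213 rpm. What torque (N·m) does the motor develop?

26.5 N·m

ω = 2π × 3213/60 = 336.5 rad/s
τ = P/ω = 8920/336.5 = 26.5 N·m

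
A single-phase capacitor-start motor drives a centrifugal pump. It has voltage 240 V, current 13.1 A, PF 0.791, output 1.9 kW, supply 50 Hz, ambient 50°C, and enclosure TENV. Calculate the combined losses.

587 W

P_in = V·I·cosφ = 240×13.1×0.791 = 2487 W
P_out = 1900 W
Losses = P_in − P_out = 2487 − 1900 = 587 W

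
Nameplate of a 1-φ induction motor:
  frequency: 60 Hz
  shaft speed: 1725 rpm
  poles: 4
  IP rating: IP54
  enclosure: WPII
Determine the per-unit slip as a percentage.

n_s = 120f/p = 120×60/4 = 1800 rpm
s = (n_s − n)/n_s = (1800 − 1725)/1800 = 0.0417

4.17 %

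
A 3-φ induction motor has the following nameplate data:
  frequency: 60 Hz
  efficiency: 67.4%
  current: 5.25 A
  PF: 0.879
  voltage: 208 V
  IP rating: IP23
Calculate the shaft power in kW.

1.12 kW

P_in = √3·V·I·cosφ = 1.732 × 208 × 5.25 × 0.879 = 1662 W
P_out = η·P_in = 0.674 × 1662 = 1120 W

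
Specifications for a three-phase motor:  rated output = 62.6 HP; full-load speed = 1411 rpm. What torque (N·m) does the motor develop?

316 N·m

P_out = 62.6 × 746 = 46700 W
ω = 2π × 1411/60 = 147.8 rad/s
τ = P_out/ω = 46700/147.8 = 316 N·m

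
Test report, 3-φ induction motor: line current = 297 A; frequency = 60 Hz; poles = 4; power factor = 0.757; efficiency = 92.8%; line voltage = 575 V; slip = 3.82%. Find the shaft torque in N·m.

P_in = √3·V·I·cosφ = 1.732 × 575 × 297 × 0.757 = 223907 W
P_out = η·P_in = 0.928 × 223907 = 207786 W
n_s = 120×60/4 = 1800 rpm; n = 1800×(1−0.0382) = 1731 rpm
ω = 2π×1731/60 = 181.3 rad/s
τ = P_out/ω = 207786/181.3 = 1150 N·m

1150 N·m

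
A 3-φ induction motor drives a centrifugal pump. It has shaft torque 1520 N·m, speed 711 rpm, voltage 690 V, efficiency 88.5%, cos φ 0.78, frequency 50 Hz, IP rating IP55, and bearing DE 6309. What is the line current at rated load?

137 A

ω = 2π×711/60 = 74.46 rad/s; P_out = τω = 1520 × 74.46 = 113179 W
P_in = P_out / η = 113179 / 0.885 = 127886 W
I_L = P_in / (√3·V_L·cosφ) = 127886 / (1.732 × 690 × 0.78) = 137 A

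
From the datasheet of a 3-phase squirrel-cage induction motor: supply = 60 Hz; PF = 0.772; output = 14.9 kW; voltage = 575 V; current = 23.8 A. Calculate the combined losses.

3.4 kW

P_in = √3·V·I·cosφ = 1.732×575×23.8×0.772 = 18298 W
P_out = 14900 W
Losses = P_in − P_out = 18298 − 14900 = 3398 W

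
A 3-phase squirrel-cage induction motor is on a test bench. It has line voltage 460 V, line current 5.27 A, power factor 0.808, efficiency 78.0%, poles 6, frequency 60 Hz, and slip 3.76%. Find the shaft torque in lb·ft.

16.1 lb·ft

P_in = √3·V·I·cosφ = 1.732 × 460 × 5.27 × 0.808 = 3393 W
P_out = η·P_in = 0.78 × 3393 = 2647 W
n_s = 120×60/6 = 1200 rpm; n = 1200×(1−0.0376) = 1155 rpm
ω = 2π×1155/60 = 121 rad/s
τ = P_out/ω = 2647/121 = 21.88 N·m
In lb·ft: 21.88/1.356 = 16.1 lb·ft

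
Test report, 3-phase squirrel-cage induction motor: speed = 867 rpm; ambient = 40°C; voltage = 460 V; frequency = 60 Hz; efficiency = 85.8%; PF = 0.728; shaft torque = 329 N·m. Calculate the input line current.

60 A

ω = 2π×867/60 = 90.79 rad/s; P_out = τω = 329 × 90.79 = 29870 W
P_in = P_out / η = 29870 / 0.858 = 34814 W
I_L = P_in / (√3·V_L·cosφ) = 34814 / (1.732 × 460 × 0.728) = 60 A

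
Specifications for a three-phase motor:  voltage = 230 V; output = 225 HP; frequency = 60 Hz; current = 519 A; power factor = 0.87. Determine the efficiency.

P_out = 225 × 746 = 167850 W
P_in = √3·V_L·I_L·cosφ = 1.732 × 230 × 519 × 0.87 = 179871 W
η = P_out / P_in = 167850 / 179871 = 0.933 = 93.3%

93.3 %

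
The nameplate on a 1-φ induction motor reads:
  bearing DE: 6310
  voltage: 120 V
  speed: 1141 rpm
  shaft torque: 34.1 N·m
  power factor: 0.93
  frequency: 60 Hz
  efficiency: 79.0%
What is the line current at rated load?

46.2 A

ω = 2π×1141/60 = 119.5 rad/s; P_out = τω = 34.1 × 119.5 = 4075 W
P_in = P_out / η = 4075 / 0.790 = 5158 W
I = P_in / (V·cosφ) = 5158 / (120 × 0.93) = 46.2 A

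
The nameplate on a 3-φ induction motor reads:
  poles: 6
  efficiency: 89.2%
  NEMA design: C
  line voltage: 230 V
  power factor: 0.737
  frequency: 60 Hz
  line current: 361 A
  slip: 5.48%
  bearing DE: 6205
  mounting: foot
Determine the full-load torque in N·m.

P_in = √3·V·I·cosφ = 1.732 × 230 × 361 × 0.737 = 105986 W
P_out = η·P_in = 0.892 × 105986 = 94540 W
n_s = 120×60/6 = 1200 rpm; n = 1200×(1−0.0548) = 1134 rpm
ω = 2π×1134/60 = 118.8 rad/s
τ = P_out/ω = 94540/118.8 = 796 N·m

796 N·m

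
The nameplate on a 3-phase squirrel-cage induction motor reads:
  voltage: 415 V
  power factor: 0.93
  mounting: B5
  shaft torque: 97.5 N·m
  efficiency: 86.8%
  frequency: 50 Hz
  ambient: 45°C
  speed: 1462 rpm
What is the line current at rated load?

ω = 2π×1462/60 = 153.1 rad/s; P_out = τω = 97.5 × 153.1 = 14927 W
P_in = P_out / η = 14927 / 0.868 = 17197 W
I_L = P_in / (√3·V_L·cosφ) = 17197 / (1.732 × 415 × 0.93) = 25.7 A

25.7 A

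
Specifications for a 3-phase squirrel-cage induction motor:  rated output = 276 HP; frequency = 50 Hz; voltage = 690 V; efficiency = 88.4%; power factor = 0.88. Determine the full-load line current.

P_out = 276 × 746 = 205896 W
P_in = P_out / η = 205896 / 0.884 = 232914 W
I_L = P_in / (√3·V_L·cosφ) = 232914 / (1.732 × 690 × 0.88) = 221 A

221 A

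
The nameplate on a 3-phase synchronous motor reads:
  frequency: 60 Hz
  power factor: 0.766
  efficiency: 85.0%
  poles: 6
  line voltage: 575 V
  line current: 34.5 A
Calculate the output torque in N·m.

P_in = √3·V·I·cosφ = 1.732 × 575 × 34.5 × 0.766 = 26319 W
P_out = η·P_in = 0.85 × 26319 = 22371 W
n = n_s = 120×60/6 = 1200 rpm (synchronous)
ω = 2π×1200/60 = 125.7 rad/s
τ = P_out/ω = 22371/125.7 = 178 N·m

178 N·m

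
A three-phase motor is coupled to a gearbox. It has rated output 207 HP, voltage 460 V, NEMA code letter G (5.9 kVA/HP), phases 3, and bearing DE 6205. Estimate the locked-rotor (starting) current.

1530 A

S_LR = 5.9 × 207 = 1221.3 kVA
I_LR = S_LR/(√3·V_L) = 1221300/(1.732×460) = 1530 A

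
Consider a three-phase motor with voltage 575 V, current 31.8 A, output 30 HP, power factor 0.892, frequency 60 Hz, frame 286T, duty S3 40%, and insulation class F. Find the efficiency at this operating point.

79.2 %

P_out = 30 × 746 = 22380 W
P_in = √3·V_L·I_L·cosφ = 1.732 × 575 × 31.8 × 0.892 = 28249 W
η = P_out / P_in = 22380 / 28249 = 0.792 = 79.2%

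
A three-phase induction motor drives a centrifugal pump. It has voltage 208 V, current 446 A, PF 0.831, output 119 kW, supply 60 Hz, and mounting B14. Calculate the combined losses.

P_in = √3·V·I·cosφ = 1.732×208×446×0.831 = 133520 W
P_out = 119000 W
Losses = P_in − P_out = 133520 − 119000 = 14520 W

14500 W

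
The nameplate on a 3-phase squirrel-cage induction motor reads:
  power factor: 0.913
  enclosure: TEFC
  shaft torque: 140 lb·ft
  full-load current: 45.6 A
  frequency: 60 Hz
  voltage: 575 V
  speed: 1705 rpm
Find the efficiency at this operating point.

81.7 %

τ = 140 lb·ft × 1.356 = 189.8 N·m
ω = 2π × 1705/60 = 178.5 rad/s; P_out = τω = 189.8 × 178.5 = 33879 W
P_in = √3·V_L·I_L·cosφ = 1.732 × 575 × 45.6 × 0.913 = 41462 W
η = P_out / P_in = 33879 / 41462 = 0.817 = 81.7%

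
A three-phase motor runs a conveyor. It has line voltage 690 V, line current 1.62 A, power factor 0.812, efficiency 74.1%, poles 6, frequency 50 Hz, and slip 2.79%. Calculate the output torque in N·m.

P_in = √3·V·I·cosφ = 1.732 × 690 × 1.62 × 0.812 = 1572 W
P_out = η·P_in = 0.741 × 1572 = 1165 W
n_s = 120×50/6 = 1000 rpm; n = 1000×(1−0.0279) = 972 rpm
ω = 2π×972/60 = 101.8 rad/s
τ = P_out/ω = 1165/101.8 = 11.4 N·m

11.4 N·m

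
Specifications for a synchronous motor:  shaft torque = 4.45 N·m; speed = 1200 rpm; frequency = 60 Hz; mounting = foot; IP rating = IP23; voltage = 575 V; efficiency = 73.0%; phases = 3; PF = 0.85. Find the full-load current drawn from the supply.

0.905 A

ω = 2π×1200/60 = 125.7 rad/s; P_out = τω = 4.45 × 125.7 = 559 W
P_in = P_out / η = 559 / 0.730 = 766 W
I_L = P_in / (√3·V_L·cosφ) = 766 / (1.732 × 575 × 0.85) = 0.905 A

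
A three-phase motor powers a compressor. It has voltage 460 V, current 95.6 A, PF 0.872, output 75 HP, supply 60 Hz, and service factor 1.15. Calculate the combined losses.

10.5 kW

P_in = √3·V·I·cosφ = 1.732×460×95.6×0.872 = 66417 W
P_out = 75×746 = 55950 W
Losses = P_in − P_out = 66417 − 55950 = 10467 W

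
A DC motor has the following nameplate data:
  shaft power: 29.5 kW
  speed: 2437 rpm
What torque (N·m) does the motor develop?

ω = 2π × 2437/60 = 255.2 rad/s
τ = P/ω = 29500/255.2 = 116 N·m

116 N·m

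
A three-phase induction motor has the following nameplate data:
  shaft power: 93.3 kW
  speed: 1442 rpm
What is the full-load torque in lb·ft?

456 lb·ft

ω = 2π × 1442/60 = 151 rad/s
τ = P/ω = 93300/151 = 617.9 N·m
In lb·ft: 617.9/1.356 = 456 lb·ft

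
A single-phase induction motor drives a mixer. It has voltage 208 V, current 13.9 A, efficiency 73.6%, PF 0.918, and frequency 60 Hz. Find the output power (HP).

2.62 HP

P_in = V·I·cosφ = 208 × 13.9 × 0.918 = 2654 W
P_out = η·P_in = 0.736 × 2654 = 1953 W
= 1953/746 = 2.62 HP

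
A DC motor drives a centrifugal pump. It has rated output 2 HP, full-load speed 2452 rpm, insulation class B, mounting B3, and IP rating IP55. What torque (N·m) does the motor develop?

5.81 N·m

P_out = 2 × 746 = 1492 W
ω = 2π × 2452/60 = 256.8 rad/s
τ = P_out/ω = 1492/256.8 = 5.81 N·m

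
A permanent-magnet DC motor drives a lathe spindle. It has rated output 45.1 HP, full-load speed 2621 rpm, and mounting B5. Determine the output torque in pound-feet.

90.4 lb·ft

P_out = 45.1 × 746 = 33645 W
ω = 2π × 2621/60 = 274.5 rad/s
τ = P_out/ω = 33645/274.5 = 122.6 N·m
In lb·ft: 122.6/1.356 = 90.4 lb·ft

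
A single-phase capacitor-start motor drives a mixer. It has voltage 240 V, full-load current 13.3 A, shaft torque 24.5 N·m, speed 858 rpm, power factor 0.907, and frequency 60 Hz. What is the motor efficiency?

76.0 %

ω = 2π × 858/60 = 89.85 rad/s; P_out = τω = 24.5 × 89.85 = 2201 W
P_in = V·I·cosφ = 240 × 13.3 × 0.907 = 2895 W
η = P_out / P_in = 2201 / 2895 = 0.760 = 76.0%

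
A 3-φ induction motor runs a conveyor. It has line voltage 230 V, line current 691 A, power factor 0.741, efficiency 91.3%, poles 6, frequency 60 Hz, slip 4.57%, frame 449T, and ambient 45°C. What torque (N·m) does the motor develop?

1550 N·m

P_in = √3·V·I·cosφ = 1.732 × 230 × 691 × 0.741 = 203973 W
P_out = η·P_in = 0.913 × 203973 = 186227 W
n_s = 120×60/6 = 1200 rpm; n = 1200×(1−0.0457) = 1145 rpm
ω = 2π×1145/60 = 119.9 rad/s
τ = P_out/ω = 186227/119.9 = 1550 N·m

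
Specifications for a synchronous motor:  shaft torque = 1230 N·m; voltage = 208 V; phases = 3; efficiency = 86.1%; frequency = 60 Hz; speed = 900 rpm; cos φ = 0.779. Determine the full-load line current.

ω = 2π×900/60 = 94.25 rad/s; P_out = τω = 1230 × 94.25 = 115928 W
P_in = P_out / η = 115928 / 0.861 = 134643 W
I_L = P_in / (√3·V_L·cosφ) = 134643 / (1.732 × 208 × 0.779) = 480 A

480 A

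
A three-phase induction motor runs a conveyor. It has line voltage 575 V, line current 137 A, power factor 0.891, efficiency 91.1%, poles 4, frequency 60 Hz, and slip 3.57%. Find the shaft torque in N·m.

609 N·m

P_in = √3·V·I·cosφ = 1.732 × 575 × 137 × 0.891 = 121567 W
P_out = η·P_in = 0.911 × 121567 = 110748 W
n_s = 120×60/4 = 1800 rpm; n = 1800×(1−0.0357) = 1736 rpm
ω = 2π×1736/60 = 181.8 rad/s
τ = P_out/ω = 110748/181.8 = 609 N·m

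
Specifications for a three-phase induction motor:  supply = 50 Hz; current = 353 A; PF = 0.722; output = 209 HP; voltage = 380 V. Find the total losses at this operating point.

P_in = √3·V·I·cosφ = 1.732×380×353×0.722 = 167743 W
P_out = 209×746 = 155914 W
Losses = P_in − P_out = 167743 − 155914 = 11829 W

11800 W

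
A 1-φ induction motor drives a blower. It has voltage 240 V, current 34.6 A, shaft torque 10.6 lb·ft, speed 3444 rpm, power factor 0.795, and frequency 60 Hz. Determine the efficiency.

τ = 10.6 lb·ft × 1.356 = 14.37 N·m
ω = 2π × 3444/60 = 360.7 rad/s; P_out = τω = 14.37 × 360.7 = 5183 W
P_in = V·I·cosφ = 240 × 34.6 × 0.795 = 6602 W
η = P_out / P_in = 5183 / 6602 = 0.785 = 78.5%

78.5 %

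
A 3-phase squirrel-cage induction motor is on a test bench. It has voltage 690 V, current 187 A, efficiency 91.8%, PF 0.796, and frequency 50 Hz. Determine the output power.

P_in = √3·V·I·cosφ = 1.732 × 690 × 187 × 0.796 = 177890 W
P_out = η·P_in = 0.918 × 177890 = 163303 W

163 kW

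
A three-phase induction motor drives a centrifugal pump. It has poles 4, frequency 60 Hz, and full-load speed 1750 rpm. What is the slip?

2.78 %

n_s = 120f/p = 120×60/4 = 1800 rpm
s = (n_s − n)/n_s = (1800 − 1750)/1800 = 0.0278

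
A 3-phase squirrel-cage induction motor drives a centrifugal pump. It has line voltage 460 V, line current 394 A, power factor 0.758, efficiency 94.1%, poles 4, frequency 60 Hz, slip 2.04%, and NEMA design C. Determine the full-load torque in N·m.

1210 N·m

P_in = √3·V·I·cosφ = 1.732 × 460 × 394 × 0.758 = 237942 W
P_out = η·P_in = 0.941 × 237942 = 223903 W
n_s = 120×60/4 = 1800 rpm; n = 1800×(1−0.0204) = 1763 rpm
ω = 2π×1763/60 = 184.6 rad/s
τ = P_out/ω = 223903/184.6 = 1210 N·m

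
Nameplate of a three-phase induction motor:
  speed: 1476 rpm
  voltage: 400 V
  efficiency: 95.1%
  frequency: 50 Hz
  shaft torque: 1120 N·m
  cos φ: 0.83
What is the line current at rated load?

ω = 2π×1476/60 = 154.6 rad/s; P_out = τω = 1120 × 154.6 = 173152 W
P_in = P_out / η = 173152 / 0.951 = 182074 W
I_L = P_in / (√3·V_L·cosφ) = 182074 / (1.732 × 400 × 0.83) = 317 A

317 A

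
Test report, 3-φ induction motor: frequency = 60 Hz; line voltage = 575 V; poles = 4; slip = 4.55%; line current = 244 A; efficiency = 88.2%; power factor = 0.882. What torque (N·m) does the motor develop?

1050 N·m

P_in = √3·V·I·cosφ = 1.732 × 575 × 244 × 0.882 = 214326 W
P_out = η·P_in = 0.882 × 214326 = 189036 W
n_s = 120×60/4 = 1800 rpm; n = 1800×(1−0.0455) = 1718 rpm
ω = 2π×1718/60 = 179.9 rad/s
τ = P_out/ω = 189036/179.9 = 1050 N·m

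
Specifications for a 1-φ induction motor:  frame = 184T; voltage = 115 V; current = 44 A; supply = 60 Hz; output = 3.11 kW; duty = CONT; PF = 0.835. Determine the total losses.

1120 W

P_in = V·I·cosφ = 115×44×0.835 = 4225 W
P_out = 3110 W
Losses = P_in − P_out = 4225 − 3110 = 1115 W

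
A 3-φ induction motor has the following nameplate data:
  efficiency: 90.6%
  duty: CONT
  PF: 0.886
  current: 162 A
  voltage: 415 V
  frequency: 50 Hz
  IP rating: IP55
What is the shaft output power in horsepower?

125 HP

P_in = √3·V·I·cosφ = 1.732 × 415 × 162 × 0.886 = 103168 W
P_out = η·P_in = 0.906 × 103168 = 93470 W
= 93470/746 = 125 HP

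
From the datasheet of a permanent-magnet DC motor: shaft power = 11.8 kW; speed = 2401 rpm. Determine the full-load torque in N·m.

46.9 N·m

ω = 2π × 2401/60 = 251.4 rad/s
τ = P/ω = 11800/251.4 = 46.9 N·m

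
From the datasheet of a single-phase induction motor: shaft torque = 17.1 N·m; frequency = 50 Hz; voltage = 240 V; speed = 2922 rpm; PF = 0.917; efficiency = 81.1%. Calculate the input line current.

ω = 2π×2922/60 = 306 rad/s; P_out = τω = 17.1 × 306 = 5233 W
P_in = P_out / η = 5233 / 0.811 = 6453 W
I = P_in / (V·cosφ) = 6453 / (240 × 0.917) = 29.3 A

29.3 A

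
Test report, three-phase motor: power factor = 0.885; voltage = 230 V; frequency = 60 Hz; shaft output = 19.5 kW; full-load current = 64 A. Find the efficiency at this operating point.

P_out = 19.5 kW = 19500 W
P_in = √3·V_L·I_L·cosφ = 1.732 × 230 × 64 × 0.885 = 22563 W
η = P_out / P_in = 19500 / 22563 = 0.864 = 86.4%

86.4 %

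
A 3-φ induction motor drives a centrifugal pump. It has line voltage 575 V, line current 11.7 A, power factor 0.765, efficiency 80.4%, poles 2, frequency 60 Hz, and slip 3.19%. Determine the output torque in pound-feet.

P_in = √3·V·I·cosφ = 1.732 × 575 × 11.7 × 0.765 = 8914 W
P_out = η·P_in = 0.804 × 8914 = 7167 W
n_s = 120×60/2 = 3600 rpm; n = 3600×(1−0.0319) = 3485 rpm
ω = 2π×3485/60 = 364.9 rad/s
τ = P_out/ω = 7167/364.9 = 19.64 N·m
In lb·ft: 19.64/1.356 = 14.5 lb·ft

14.5 lb·ft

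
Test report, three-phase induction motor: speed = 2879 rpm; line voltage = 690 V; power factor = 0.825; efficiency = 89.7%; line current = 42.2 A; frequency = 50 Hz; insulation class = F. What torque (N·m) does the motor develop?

P_in = √3·V·I·cosφ = 1.732 × 690 × 42.2 × 0.825 = 41607 W
P_out = η·P_in = 0.897 × 41607 = 37321 W
n = 2879 rpm
ω = 2π×2879/60 = 301.5 rad/s
τ = P_out/ω = 37321/301.5 = 124 N·m

124 N·m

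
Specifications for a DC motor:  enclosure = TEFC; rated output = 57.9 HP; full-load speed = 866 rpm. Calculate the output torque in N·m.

476 N·m

P_out = 57.9 × 746 = 43193 W
ω = 2π × 866/60 = 90.69 rad/s
τ = P_out/ω = 43193/90.69 = 476 N·m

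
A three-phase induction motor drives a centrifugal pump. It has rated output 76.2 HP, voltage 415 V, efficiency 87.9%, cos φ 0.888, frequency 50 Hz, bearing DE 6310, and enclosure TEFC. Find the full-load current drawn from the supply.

101 A

P_out = 76.2 × 746 = 56845 W
P_in = P_out / η = 56845 / 0.879 = 64670 W
I_L = P_in / (√3·V_L·cosφ) = 64670 / (1.732 × 415 × 0.888) = 101 A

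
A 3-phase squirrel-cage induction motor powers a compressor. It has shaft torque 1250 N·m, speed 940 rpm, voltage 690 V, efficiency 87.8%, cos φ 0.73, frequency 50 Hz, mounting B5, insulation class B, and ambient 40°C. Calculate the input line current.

ω = 2π×940/60 = 98.44 rad/s; P_out = τω = 1250 × 98.44 = 123050 W
P_in = P_out / η = 123050 / 0.878 = 140148 W
I_L = P_in / (√3·V_L·cosφ) = 140148 / (1.732 × 690 × 0.73) = 161 A

161 A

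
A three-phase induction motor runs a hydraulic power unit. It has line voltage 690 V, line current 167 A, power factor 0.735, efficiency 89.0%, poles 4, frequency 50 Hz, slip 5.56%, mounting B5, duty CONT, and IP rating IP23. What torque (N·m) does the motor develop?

880 N·m

P_in = √3·V·I·cosφ = 1.732 × 690 × 167 × 0.735 = 146690 W
P_out = η·P_in = 0.89 × 146690 = 130554 W
n_s = 120×50/4 = 1500 rpm; n = 1500×(1−0.0556) = 1417 rpm
ω = 2π×1417/60 = 148.4 rad/s
τ = P_out/ω = 130554/148.4 = 880 N·m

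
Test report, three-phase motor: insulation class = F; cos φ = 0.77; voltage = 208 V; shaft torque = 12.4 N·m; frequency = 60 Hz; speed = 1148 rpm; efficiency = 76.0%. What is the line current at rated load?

ω = 2π×1148/60 = 120.2 rad/s; P_out = τω = 12.4 × 120.2 = 1490 W
P_in = P_out / η = 1490 / 0.760 = 1961 W
I_L = P_in / (√3·V_L·cosφ) = 1961 / (1.732 × 208 × 0.77) = 7.07 A

7.07 A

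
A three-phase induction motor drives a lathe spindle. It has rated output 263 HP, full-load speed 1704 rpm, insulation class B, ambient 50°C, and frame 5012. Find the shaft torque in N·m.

1100 N·m

P_out = 263 × 746 = 196198 W
ω = 2π × 1704/60 = 178.4 rad/s
τ = P_out/ω = 196198/178.4 = 1100 N·m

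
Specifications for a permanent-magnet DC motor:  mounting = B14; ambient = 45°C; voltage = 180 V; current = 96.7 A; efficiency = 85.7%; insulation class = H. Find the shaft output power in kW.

P_in = V·I = 180 × 96.7 = 17406 W
P_out = η·P_in = 0.857 × 17406 = 14917 W

14.9 kW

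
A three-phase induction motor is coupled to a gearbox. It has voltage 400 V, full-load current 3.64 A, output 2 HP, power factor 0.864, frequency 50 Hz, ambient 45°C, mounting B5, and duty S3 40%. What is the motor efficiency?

68.5 %

P_out = 2 × 746 = 1492 W
P_in = √3·V_L·I_L·cosφ = 1.732 × 400 × 3.64 × 0.864 = 2179 W
η = P_out / P_in = 1492 / 2179 = 0.685 = 68.5%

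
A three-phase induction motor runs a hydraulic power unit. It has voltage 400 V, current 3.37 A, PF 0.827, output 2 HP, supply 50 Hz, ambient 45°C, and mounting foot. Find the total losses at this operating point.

P_in = √3·V·I·cosφ = 1.732×400×3.37×0.827 = 1931 W
P_out = 2×746 = 1492 W
Losses = P_in − P_out = 1931 − 1492 = 439 W

439 W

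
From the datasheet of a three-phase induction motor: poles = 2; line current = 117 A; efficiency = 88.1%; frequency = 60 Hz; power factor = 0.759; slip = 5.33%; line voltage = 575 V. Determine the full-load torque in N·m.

P_in = √3·V·I·cosφ = 1.732 × 575 × 117 × 0.759 = 88439 W
P_out = η·P_in = 0.881 × 88439 = 77915 W
n_s = 120×60/2 = 3600 rpm; n = 3600×(1−0.0533) = 3408 rpm
ω = 2π×3408/60 = 356.9 rad/s
τ = P_out/ω = 77915/356.9 = 218 N·m

218 N·m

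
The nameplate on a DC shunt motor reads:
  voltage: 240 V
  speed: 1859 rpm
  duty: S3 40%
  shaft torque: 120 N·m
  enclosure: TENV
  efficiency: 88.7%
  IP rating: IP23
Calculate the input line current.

110 A

ω = 2π×1859/60 = 194.7 rad/s; P_out = τω = 120 × 194.7 = 23364 W
P_in = P_out / η = 23364 / 0.887 = 26340 W
I = P_in / V = 26340 / 240 = 110 A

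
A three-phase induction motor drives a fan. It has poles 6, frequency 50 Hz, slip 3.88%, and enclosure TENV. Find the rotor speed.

n_s = 120f/p = 120×50/6 = 1000 rpm
n = n_s(1 − s) = 1000 × (1 − 0.0388) = 961 rpm

961 rpm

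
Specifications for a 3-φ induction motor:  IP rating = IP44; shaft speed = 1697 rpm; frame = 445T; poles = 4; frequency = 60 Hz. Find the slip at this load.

n_s = 120f/p = 120×60/4 = 1800 rpm
s = (n_s − n)/n_s = (1800 − 1697)/1800 = 0.0572

5.72 %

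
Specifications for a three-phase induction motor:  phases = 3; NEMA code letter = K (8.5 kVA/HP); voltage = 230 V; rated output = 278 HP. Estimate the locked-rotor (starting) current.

S_LR = 8.5 × 278 = 2363 kVA
I_LR = S_LR/(√3·V_L) = 2363000/(1.732×230) = 5930 A

5930 A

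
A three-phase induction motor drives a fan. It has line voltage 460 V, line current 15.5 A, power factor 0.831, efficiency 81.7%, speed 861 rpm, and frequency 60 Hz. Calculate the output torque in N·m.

93 N·m

P_in = √3·V·I·cosφ = 1.732 × 460 × 15.5 × 0.831 = 10262 W
P_out = η·P_in = 0.817 × 10262 = 8384 W
n = 861 rpm
ω = 2π×861/60 = 90.16 rad/s
τ = P_out/ω = 8384/90.16 = 93 N·m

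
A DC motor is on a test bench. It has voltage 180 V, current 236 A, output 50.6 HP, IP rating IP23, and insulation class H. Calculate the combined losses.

4730 W

P_in = V·I = 180×236 = 42480 W
P_out = 50.6×746 = 37748 W
Losses = P_in − P_out = 42480 − 37748 = 4732 W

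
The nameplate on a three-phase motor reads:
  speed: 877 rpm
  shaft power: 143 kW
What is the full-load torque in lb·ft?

ω = 2π × 877/60 = 91.84 rad/s
τ = P/ω = 143000/91.84 = 1557 N·m
In lb·ft: 1557/1.356 = 1150 lb·ft

1150 lb·ft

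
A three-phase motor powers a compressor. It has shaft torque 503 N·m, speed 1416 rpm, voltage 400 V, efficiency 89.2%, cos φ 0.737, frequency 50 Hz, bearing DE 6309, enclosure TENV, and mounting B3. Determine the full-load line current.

164 A

ω = 2π×1416/60 = 148.3 rad/s; P_out = τω = 503 × 148.3 = 74595 W
P_in = P_out / η = 74595 / 0.892 = 83627 W
I_L = P_in / (√3·V_L·cosφ) = 83627 / (1.732 × 400 × 0.737) = 164 A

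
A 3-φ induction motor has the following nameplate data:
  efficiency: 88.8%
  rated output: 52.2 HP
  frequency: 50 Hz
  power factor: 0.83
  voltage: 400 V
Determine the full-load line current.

76.3 A

P_out = 52.2 × 746 = 38941 W
P_in = P_out / η = 38941 / 0.888 = 43852 W
I_L = P_in / (√3·V_L·cosφ) = 43852 / (1.732 × 400 × 0.83) = 76.3 A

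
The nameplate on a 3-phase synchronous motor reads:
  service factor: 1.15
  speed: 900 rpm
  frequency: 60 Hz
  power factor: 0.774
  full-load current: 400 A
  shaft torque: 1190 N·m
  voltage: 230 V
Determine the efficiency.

90.9 %

ω = 2π × 900/60 = 94.25 rad/s; P_out = τω = 1190 × 94.25 = 112158 W
P_in = √3·V_L·I_L·cosφ = 1.732 × 230 × 400 × 0.774 = 123332 W
η = P_out / P_in = 112158 / 123332 = 0.909 = 90.9%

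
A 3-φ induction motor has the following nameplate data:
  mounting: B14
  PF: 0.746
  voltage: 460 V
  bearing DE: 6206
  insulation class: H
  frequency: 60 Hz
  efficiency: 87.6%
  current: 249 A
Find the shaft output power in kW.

P_in = √3·V·I·cosφ = 1.732 × 460 × 249 × 0.746 = 147994 W
P_out = η·P_in = 0.876 × 147994 = 129643 W

130 kW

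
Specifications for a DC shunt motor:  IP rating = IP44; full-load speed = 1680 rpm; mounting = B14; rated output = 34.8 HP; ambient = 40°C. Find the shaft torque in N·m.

148 N·m

P_out = 34.8 × 746 = 25961 W
ω = 2π × 1680/60 = 175.9 rad/s
τ = P_out/ω = 25961/175.9 = 148 N·m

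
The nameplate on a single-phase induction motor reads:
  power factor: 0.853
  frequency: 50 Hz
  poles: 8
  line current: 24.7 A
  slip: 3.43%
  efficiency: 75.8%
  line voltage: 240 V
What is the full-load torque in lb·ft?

37.3 lb·ft

P_in = V·I·cosφ = 240 × 24.7 × 0.853 = 5057 W
P_out = η·P_in = 0.758 × 5057 = 3833 W
n_s = 120×50/8 = 750 rpm; n = 750×(1−0.0343) = 724 rpm
ω = 2π×724/60 = 75.82 rad/s
τ = P_out/ω = 3833/75.82 = 50.55 N·m
In lb·ft: 50.55/1.356 = 37.3 lb·ft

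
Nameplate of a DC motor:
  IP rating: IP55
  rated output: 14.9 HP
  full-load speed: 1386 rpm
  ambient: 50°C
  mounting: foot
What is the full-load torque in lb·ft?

P_out = 14.9 × 746 = 11115 W
ω = 2π × 1386/60 = 145.1 rad/s
τ = P_out/ω = 11115/145.1 = 76.6 N·m
In lb·ft: 76.6/1.356 = 56.5 lb·ft

56.5 lb·ft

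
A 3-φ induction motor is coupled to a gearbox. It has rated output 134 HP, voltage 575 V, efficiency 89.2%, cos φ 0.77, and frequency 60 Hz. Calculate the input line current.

P_out = 134 × 746 = 99964 W
P_in = P_out / η = 99964 / 0.892 = 112067 W
I_L = P_in / (√3·V_L·cosφ) = 112067 / (1.732 × 575 × 0.77) = 146 A

146 A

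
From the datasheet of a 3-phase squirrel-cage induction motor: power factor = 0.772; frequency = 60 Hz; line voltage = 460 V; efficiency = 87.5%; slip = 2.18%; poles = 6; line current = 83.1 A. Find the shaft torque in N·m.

364 N·m

P_in = √3·V·I·cosφ = 1.732 × 460 × 83.1 × 0.772 = 51112 W
P_out = η·P_in = 0.875 × 51112 = 44723 W
n_s = 120×60/6 = 1200 rpm; n = 1200×(1−0.0218) = 1174 rpm
ω = 2π×1174/60 = 122.9 rad/s
τ = P_out/ω = 44723/122.9 = 364 N·m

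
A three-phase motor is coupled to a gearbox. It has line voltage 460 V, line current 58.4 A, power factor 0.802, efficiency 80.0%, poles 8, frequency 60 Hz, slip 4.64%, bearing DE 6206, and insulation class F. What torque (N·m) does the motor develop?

332 N·m

P_in = √3·V·I·cosφ = 1.732 × 460 × 58.4 × 0.802 = 37316 W
P_out = η·P_in = 0.8 × 37316 = 29853 W
n_s = 120×60/8 = 900 rpm; n = 900×(1−0.0464) = 858 rpm
ω = 2π×858/60 = 89.85 rad/s
τ = P_out/ω = 29853/89.85 = 332 N·m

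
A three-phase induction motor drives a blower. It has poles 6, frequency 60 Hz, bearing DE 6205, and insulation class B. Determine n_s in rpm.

1200 rpm

n_s = 120f/p = 120×60/6 = 1200 rpm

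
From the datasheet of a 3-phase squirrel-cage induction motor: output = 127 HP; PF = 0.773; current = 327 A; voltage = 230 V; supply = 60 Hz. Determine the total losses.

P_in = √3·V·I·cosφ = 1.732×230×327×0.773 = 100694 W
P_out = 127×746 = 94742 W
Losses = P_in − P_out = 100694 − 94742 = 5952 W

5950 W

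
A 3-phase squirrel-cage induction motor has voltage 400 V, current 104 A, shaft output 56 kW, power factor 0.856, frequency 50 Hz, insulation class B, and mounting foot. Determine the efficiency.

90.8 %

P_out = 56 kW = 56000 W
P_in = √3·V_L·I_L·cosφ = 1.732 × 400 × 104 × 0.856 = 61676 W
η = P_out / P_in = 56000 / 61676 = 0.908 = 90.8%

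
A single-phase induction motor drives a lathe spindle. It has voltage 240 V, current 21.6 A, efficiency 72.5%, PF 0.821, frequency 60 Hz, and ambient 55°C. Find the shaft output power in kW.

P_in = V·I·cosφ = 240 × 21.6 × 0.821 = 4256 W
P_out = η·P_in = 0.725 × 4256 = 3086 W

3.09 kW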